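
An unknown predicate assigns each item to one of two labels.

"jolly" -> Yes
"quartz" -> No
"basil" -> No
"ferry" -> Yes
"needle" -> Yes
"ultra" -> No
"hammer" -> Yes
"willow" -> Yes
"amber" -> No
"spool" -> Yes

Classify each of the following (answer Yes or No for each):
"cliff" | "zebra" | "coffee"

Yes, No, Yes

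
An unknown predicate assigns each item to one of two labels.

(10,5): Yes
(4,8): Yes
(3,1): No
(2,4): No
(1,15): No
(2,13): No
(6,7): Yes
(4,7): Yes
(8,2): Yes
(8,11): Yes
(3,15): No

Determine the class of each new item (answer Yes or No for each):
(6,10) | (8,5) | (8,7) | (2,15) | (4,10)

Yes, Yes, Yes, No, Yes

All 'Yes' examples share one property — first ≥ 4 — and every 'No' example lacks it.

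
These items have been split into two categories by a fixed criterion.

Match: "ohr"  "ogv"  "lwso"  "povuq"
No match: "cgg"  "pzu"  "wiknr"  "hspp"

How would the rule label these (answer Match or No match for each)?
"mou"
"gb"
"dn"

All 'Match' examples share one property — contains 'o' — and every 'No match' example lacks it.
Match: "mou", since has 'o'. No match: "gb", since no 'o'. No match: "dn", since no 'o'.

Match, No match, No match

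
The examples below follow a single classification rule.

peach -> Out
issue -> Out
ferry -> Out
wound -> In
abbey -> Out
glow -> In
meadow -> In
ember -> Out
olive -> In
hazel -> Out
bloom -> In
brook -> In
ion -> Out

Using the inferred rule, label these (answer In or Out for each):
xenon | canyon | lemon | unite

In, In, In, Out

A rule that fits every label: length ≥ 4 AND contains 'o' — true of each 'In' example, false of each 'Out' one.
xenon: length 5, has 'o' — passes, so In.
canyon: length 6, has 'o' — passes, so In.
lemon: length 5, has 'o' — passes, so In.
unite: length 5, no 'o' — doesn't match, so Out.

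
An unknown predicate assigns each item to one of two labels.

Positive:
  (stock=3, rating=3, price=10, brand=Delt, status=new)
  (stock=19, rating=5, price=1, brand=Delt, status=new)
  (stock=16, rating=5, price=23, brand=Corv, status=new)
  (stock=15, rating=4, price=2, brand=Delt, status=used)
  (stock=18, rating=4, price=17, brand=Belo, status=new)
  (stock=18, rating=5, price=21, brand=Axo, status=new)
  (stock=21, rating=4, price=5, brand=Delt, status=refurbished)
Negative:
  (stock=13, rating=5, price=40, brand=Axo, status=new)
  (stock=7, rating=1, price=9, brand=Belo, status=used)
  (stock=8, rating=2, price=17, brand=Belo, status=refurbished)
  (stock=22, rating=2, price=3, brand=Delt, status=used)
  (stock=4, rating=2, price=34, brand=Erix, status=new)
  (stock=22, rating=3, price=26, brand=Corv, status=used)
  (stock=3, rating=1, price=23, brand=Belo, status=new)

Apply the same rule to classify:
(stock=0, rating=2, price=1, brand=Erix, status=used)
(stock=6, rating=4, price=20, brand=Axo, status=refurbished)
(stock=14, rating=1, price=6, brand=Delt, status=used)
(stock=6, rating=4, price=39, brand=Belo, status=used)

Every 'Positive' example satisfies: price ≤ 23 AND rating ≥ 3. None of the 'Negative' examples do.
Negative: (stock=0, rating=2, price=1, brand=Erix, status=used), since price = 1, rating = 2.
Positive: (stock=6, rating=4, price=20, brand=Axo, status=refurbished), since price = 20, rating = 4.
Negative: (stock=14, rating=1, price=6, brand=Delt, status=used), since price = 6, rating = 1.
Negative: (stock=6, rating=4, price=39, brand=Belo, status=used), since price = 39, rating = 4.

Negative, Positive, Negative, Negative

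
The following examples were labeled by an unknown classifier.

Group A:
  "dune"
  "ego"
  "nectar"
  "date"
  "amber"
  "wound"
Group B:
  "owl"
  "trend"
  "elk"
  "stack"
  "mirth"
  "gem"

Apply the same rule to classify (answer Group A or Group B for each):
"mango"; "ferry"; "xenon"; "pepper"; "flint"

One predicate separates the groups cleanly: has ≥ 2 vowels.
"mango": Group A (2 vowels). "ferry": Group B (1 vowel). "xenon": Group A (2 vowels). "pepper": Group A (2 vowels). "flint": Group B (1 vowel).

Group A, Group B, Group A, Group A, Group B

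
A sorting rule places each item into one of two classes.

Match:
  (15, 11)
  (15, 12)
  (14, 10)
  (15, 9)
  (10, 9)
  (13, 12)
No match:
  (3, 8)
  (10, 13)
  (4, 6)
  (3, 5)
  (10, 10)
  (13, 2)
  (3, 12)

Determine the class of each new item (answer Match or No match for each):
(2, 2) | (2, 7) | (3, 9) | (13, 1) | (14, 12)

A rule that fits every label: first > second AND sum ≥ 19 — true of each 'Match' example, false of each 'No match' one.
(2, 2): 2 = 2, 2+2 = 4, does not fit → No match. (2, 7): 2 < 7, 2+7 = 9, does not fit → No match. (3, 9): 3 < 9, 3+9 = 12, does not fit → No match. (13, 1): 13 > 1, 13+1 = 14, does not fit → No match. (14, 12): 14 > 12, 14+12 = 26, checks out → Match.

No match, No match, No match, No match, Match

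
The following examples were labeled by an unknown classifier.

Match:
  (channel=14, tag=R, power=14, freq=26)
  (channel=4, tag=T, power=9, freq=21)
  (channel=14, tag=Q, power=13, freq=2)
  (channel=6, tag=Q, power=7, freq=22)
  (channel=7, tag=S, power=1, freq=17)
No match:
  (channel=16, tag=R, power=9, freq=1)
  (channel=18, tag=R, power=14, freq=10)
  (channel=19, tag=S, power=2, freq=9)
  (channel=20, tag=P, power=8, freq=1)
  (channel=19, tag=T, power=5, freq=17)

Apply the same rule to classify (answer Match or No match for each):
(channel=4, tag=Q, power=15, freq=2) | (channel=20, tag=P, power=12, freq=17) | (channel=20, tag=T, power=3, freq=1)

Match, No match, No match

Rule: channel ≤ 14. This holds for each 'Match' example and fails for each 'No match' one.
(channel=4, tag=Q, power=15, freq=2) — channel = 4, hence Match. (channel=20, tag=P, power=12, freq=17) — channel = 20, hence No match. (channel=20, tag=T, power=3, freq=1) — channel = 20, hence No match.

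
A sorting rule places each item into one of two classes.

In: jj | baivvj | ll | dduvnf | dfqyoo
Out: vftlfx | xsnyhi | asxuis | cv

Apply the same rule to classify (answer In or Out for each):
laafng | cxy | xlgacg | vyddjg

Checking candidate rules against both groups, what survives is: has a double letter.
laafng → 'aa' doubled → In. cxy → no doubled letter → Out. xlgacg → no doubled letter → Out. vyddjg → 'dd' doubled → In.

In, Out, Out, In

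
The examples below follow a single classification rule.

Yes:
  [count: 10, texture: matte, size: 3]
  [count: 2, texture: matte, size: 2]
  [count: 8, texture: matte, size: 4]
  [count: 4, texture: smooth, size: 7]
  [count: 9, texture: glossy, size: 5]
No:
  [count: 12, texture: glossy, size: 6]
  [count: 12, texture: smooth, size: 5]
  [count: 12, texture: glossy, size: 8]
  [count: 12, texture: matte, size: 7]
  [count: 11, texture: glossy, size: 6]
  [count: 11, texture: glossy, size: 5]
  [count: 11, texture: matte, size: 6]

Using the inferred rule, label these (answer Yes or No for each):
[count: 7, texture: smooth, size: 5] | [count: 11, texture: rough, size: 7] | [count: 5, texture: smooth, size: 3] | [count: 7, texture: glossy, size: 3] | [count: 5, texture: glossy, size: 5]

Yes, No, Yes, Yes, Yes

The distinguishing property — count ≤ 10 — holds for all the 'Yes' cases and none of the 'No' cases.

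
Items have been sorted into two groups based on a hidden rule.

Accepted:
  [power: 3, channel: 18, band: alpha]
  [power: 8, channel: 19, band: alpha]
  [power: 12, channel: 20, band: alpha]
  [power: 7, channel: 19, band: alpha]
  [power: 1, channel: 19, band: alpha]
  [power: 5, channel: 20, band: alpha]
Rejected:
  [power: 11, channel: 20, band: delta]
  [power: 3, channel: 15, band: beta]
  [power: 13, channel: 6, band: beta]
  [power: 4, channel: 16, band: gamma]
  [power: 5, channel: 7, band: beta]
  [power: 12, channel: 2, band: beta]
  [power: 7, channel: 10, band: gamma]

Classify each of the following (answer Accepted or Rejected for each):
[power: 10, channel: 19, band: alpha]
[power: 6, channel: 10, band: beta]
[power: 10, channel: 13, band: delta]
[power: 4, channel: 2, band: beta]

Accepted, Rejected, Rejected, Rejected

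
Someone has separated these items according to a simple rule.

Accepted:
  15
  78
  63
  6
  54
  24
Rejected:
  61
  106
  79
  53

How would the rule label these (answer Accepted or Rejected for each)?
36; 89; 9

The classifier is using: multiple of 3.
36: Accepted (36 = 3·12).
89: Rejected (89 = 3·29 + 2).
9: Accepted (9 = 3·3).

Accepted, Rejected, Accepted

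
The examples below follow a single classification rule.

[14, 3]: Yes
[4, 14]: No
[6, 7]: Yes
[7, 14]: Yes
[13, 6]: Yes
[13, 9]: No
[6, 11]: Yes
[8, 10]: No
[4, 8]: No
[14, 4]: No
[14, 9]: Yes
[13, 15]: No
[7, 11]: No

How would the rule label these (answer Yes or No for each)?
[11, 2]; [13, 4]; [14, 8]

Yes, Yes, No

The rule appears to be: sum is odd.
[11, 2]: 11+2 = 13, has this property → Yes. [13, 4]: 13+4 = 17, has this property → Yes. [14, 8]: 14+8 = 22, does not satisfy this → No.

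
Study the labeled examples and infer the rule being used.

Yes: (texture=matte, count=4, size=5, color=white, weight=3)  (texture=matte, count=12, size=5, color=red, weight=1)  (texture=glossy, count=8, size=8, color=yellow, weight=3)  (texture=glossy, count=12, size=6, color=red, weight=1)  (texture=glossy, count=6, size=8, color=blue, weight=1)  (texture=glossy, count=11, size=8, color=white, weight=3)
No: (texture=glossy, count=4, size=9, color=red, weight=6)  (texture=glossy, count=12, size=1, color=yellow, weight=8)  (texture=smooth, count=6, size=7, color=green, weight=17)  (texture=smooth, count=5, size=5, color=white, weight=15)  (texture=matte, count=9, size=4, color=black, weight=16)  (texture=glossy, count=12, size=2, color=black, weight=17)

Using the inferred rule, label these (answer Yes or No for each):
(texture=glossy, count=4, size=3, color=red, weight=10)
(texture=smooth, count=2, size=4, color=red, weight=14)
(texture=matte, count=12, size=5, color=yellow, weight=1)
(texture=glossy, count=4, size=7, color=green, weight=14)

One predicate separates the groups cleanly: weight ≤ 3.
(texture=glossy, count=4, size=3, color=red, weight=10): No (weight = 10).
(texture=smooth, count=2, size=4, color=red, weight=14): No (weight = 14).
(texture=matte, count=12, size=5, color=yellow, weight=1): Yes (weight = 1).
(texture=glossy, count=4, size=7, color=green, weight=14): No (weight = 14).

No, No, Yes, No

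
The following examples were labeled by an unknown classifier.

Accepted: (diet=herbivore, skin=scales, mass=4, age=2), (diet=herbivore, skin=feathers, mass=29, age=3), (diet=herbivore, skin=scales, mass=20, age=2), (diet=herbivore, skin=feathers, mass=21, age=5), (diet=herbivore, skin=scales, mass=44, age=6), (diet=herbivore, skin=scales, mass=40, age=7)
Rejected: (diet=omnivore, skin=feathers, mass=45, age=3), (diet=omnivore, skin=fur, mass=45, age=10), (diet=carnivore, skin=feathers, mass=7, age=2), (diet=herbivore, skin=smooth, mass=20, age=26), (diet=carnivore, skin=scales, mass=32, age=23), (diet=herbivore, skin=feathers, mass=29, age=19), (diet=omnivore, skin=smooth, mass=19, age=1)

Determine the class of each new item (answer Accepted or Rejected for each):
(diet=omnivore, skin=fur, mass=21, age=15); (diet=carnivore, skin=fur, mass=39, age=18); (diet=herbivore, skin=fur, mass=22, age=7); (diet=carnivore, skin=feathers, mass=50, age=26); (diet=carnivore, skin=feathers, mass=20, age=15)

Rejected, Rejected, Accepted, Rejected, Rejected

A rule that fits every label: diet is herbivore AND age ≤ 7 — true of each 'Accepted' example, false of each 'Rejected' one.
Rejected: (diet=omnivore, skin=fur, mass=21, age=15), since diet is omnivore, age = 15.
Rejected: (diet=carnivore, skin=fur, mass=39, age=18), since diet is carnivore, age = 18.
Accepted: (diet=herbivore, skin=fur, mass=22, age=7), since diet is herbivore, age = 7.
Rejected: (diet=carnivore, skin=feathers, mass=50, age=26), since diet is carnivore, age = 26.
Rejected: (diet=carnivore, skin=feathers, mass=20, age=15), since diet is carnivore, age = 15.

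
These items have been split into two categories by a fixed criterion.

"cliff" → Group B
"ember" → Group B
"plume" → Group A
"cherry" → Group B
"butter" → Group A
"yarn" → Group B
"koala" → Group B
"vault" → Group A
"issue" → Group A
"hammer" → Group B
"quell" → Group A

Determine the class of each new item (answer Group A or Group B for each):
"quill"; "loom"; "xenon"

Group A, Group B, Group B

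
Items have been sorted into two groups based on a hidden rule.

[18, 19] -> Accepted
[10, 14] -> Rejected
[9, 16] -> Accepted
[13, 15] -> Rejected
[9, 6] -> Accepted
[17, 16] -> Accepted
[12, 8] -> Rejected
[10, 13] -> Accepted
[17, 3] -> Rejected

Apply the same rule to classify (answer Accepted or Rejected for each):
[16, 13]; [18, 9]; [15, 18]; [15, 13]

Accepted, Accepted, Accepted, Rejected

The common property of the 'Accepted' items is: sum is odd. No 'Rejected' item has it.
[16, 13]: Accepted (16+13 = 29).
[18, 9]: Accepted (18+9 = 27).
[15, 18]: Accepted (15+18 = 33).
[15, 13]: Rejected (15+13 = 28).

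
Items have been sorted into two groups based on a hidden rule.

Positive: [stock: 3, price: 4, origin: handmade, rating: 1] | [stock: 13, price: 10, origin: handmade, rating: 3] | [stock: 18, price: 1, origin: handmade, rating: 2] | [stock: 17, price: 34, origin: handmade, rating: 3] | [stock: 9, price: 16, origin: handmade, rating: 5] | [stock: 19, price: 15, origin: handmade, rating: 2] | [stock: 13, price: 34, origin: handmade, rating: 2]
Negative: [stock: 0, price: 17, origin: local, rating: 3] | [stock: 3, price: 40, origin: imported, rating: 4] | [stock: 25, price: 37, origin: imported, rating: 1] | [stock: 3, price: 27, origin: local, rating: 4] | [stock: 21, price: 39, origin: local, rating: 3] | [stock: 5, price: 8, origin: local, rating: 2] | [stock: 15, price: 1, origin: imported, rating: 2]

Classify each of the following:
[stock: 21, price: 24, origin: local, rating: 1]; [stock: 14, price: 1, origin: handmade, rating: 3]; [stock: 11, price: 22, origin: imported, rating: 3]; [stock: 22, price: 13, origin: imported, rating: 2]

Negative, Positive, Negative, Negative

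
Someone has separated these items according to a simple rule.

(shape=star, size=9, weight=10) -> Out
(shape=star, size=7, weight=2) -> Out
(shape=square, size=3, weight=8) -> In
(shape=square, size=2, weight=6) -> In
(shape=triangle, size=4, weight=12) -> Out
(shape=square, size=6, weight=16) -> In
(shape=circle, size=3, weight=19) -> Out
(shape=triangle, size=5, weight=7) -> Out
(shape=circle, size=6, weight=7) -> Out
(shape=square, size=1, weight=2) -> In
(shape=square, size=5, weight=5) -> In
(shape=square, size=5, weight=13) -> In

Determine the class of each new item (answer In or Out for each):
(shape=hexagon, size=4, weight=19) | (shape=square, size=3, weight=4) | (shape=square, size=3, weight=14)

Out, In, In

The classifier is using: shape is square.
(shape=hexagon, size=4, weight=19): shape is hexagon, does not pass → Out. (shape=square, size=3, weight=4): shape is square, checks out → In. (shape=square, size=3, weight=14): shape is square, checks out → In.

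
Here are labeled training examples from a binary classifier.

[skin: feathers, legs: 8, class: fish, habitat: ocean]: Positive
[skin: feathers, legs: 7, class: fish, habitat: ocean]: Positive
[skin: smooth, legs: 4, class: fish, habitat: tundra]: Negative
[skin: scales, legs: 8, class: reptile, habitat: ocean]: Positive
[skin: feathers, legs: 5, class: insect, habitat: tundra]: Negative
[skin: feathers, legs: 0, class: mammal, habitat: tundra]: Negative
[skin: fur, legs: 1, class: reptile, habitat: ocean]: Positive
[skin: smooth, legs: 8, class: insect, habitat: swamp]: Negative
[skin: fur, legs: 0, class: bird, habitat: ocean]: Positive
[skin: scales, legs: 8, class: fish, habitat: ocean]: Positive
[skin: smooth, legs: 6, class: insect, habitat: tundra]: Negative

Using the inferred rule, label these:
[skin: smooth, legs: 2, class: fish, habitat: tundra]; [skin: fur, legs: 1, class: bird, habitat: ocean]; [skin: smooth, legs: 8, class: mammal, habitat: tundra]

Negative, Positive, Negative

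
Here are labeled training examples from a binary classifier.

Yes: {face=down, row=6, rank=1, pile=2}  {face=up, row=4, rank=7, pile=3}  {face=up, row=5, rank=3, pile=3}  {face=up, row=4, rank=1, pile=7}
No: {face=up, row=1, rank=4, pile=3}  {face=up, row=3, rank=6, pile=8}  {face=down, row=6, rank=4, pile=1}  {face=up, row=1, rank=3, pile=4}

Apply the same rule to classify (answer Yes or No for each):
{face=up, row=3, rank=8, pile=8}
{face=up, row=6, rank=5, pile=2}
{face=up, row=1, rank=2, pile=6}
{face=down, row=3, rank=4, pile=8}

No, Yes, No, No

The simplest hypothesis consistent with all the labels is: pile ≥ 2 AND row ≥ 4.
No: {face=up, row=3, rank=8, pile=8}, since pile = 8, row = 3. Yes: {face=up, row=6, rank=5, pile=2}, since pile = 2, row = 6. No: {face=up, row=1, rank=2, pile=6}, since pile = 6, row = 1. No: {face=down, row=3, rank=4, pile=8}, since pile = 8, row = 3.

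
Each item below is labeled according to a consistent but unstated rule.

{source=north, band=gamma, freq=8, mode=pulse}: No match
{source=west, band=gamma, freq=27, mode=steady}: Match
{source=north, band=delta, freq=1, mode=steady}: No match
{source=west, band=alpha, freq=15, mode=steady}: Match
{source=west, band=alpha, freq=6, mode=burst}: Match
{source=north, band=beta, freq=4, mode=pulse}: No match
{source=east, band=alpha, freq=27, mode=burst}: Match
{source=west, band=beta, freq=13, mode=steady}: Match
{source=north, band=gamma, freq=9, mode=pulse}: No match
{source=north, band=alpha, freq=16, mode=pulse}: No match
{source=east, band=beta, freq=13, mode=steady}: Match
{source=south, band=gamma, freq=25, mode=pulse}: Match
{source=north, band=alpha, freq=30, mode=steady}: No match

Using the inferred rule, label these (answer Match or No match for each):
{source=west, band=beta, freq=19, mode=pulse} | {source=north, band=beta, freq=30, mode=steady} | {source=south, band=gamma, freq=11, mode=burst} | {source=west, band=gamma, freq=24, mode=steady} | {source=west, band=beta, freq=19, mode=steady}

Match, No match, Match, Match, Match

The rule appears to be: source is not north.
{source=west, band=beta, freq=19, mode=pulse}: source is west — has this property, so Match. {source=north, band=beta, freq=30, mode=steady}: source is north — lacks this property, so No match. {source=south, band=gamma, freq=11, mode=burst}: source is south — has this property, so Match. {source=west, band=gamma, freq=24, mode=steady}: source is west — has this property, so Match. {source=west, band=beta, freq=19, mode=steady}: source is west — has this property, so Match.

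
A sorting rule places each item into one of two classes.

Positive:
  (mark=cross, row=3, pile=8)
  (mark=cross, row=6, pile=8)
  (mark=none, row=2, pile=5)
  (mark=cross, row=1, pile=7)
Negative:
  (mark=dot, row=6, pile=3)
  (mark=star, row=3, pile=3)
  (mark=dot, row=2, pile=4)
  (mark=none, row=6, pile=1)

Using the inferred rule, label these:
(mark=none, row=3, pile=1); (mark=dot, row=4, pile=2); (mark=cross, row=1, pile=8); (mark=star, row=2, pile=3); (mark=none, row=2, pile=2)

Negative, Negative, Positive, Negative, Negative

The common property of the 'Positive' items is: pile ≥ 5. No 'Negative' item has it.
Negative: (mark=none, row=3, pile=1), since pile = 1. Negative: (mark=dot, row=4, pile=2), since pile = 2. Positive: (mark=cross, row=1, pile=8), since pile = 8. Negative: (mark=star, row=2, pile=3), since pile = 3. Negative: (mark=none, row=2, pile=2), since pile = 2.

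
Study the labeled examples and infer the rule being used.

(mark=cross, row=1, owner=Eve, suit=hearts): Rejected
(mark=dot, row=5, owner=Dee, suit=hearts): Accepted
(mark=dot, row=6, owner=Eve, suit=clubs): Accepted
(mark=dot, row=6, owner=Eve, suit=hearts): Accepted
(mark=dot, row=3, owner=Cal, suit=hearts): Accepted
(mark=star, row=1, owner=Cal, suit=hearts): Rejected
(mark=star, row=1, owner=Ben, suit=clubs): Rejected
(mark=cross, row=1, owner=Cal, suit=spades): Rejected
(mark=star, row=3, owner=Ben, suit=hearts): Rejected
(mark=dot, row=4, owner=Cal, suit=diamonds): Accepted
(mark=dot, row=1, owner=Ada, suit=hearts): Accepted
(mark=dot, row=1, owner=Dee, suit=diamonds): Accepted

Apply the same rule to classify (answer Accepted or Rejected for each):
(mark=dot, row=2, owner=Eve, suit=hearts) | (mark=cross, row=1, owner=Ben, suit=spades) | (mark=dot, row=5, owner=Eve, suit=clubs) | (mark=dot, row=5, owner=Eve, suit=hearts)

Checking candidate rules against both groups, what survives is: mark is dot.

Accepted, Rejected, Accepted, Accepted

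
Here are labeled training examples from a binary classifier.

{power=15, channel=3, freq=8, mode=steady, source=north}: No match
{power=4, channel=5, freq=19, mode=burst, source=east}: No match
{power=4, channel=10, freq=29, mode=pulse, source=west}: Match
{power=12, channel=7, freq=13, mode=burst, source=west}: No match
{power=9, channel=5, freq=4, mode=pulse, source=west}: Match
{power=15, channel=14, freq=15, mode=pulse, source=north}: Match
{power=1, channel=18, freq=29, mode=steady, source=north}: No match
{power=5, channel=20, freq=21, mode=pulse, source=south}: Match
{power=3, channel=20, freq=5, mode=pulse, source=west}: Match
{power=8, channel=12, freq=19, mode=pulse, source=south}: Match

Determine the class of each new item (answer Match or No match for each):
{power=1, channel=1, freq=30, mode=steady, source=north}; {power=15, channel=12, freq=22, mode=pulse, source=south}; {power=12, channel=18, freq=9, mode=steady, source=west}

No match, Match, No match

'Match' ⟺ mode is pulse.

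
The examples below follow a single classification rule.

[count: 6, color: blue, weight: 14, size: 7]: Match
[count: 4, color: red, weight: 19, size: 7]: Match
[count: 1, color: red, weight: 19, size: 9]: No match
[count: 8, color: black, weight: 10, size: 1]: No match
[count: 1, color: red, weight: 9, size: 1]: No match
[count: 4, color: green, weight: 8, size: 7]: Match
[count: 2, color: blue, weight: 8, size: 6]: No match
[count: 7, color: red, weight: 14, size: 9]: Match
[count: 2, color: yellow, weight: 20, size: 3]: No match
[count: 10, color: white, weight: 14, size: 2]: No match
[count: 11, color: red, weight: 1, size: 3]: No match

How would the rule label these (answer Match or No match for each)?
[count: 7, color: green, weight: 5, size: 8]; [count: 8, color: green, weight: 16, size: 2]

The pattern is that an item is 'Match' exactly when: count ≥ 2 AND size ≥ 7.

Match, No match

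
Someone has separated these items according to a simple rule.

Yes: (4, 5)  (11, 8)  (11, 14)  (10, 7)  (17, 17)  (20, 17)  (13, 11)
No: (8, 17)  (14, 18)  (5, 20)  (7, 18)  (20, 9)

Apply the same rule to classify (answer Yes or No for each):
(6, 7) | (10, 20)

Yes, No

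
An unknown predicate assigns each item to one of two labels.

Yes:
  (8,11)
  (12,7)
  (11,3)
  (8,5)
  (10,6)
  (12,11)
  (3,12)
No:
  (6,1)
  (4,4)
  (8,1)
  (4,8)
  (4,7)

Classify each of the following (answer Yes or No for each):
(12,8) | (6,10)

Every 'Yes' example satisfies: sum ≥ 13. None of the 'No' examples do.

Yes, Yes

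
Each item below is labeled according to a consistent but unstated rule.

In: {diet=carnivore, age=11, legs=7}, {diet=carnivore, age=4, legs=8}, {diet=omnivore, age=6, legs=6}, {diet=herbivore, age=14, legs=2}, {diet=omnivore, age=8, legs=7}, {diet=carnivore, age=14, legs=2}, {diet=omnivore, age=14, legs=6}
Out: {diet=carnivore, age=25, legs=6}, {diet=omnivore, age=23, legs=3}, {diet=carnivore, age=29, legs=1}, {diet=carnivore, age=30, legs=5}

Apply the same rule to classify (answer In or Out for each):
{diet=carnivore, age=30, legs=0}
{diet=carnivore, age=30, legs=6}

'In' ⟺ age ≤ 14.
{diet=carnivore, age=30, legs=0} → age = 30 → Out.
{diet=carnivore, age=30, legs=6} → age = 30 → Out.

Out, Out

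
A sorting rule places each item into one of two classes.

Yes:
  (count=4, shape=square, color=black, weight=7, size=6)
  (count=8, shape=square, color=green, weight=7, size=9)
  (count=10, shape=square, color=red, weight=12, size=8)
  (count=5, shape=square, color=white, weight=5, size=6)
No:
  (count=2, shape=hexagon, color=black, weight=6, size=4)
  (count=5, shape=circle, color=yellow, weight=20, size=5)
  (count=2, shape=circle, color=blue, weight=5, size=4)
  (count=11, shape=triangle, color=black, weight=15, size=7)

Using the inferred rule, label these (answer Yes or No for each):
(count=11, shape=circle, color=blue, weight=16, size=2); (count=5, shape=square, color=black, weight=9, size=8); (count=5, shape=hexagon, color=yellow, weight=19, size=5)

No, Yes, No

Checking candidate rules against both groups, what survives is: shape is square.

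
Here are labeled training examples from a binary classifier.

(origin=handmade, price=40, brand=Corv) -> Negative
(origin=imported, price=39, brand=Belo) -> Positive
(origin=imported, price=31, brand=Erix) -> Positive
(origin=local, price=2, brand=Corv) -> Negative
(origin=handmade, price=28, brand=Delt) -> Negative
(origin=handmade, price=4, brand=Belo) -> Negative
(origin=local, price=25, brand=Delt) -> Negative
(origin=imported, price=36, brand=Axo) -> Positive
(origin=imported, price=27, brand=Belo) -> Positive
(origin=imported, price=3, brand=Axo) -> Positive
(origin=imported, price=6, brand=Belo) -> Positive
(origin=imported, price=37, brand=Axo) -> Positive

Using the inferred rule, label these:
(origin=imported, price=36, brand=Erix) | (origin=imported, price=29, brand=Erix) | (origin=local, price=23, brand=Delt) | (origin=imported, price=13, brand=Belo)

Positive, Positive, Negative, Positive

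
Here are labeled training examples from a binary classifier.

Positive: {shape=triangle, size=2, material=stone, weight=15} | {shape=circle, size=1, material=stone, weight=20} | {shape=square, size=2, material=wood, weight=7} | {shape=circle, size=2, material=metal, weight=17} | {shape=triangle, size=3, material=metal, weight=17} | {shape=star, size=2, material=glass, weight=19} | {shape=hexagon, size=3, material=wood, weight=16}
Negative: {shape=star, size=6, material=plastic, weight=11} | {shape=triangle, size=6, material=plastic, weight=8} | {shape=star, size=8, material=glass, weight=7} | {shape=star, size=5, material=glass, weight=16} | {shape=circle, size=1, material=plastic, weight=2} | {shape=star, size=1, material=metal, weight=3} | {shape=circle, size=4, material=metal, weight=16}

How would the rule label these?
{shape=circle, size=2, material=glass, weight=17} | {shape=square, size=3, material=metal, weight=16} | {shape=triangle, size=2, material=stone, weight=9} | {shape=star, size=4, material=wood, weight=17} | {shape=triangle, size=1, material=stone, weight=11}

Positive, Positive, Positive, Negative, Positive

The classifier is using: size ≤ 3 AND weight ≥ 7.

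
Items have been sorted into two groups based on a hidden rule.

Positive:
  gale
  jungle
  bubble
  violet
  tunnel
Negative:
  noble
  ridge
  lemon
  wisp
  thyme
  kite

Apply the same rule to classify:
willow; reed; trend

A rule that fits every label: even length AND contains 'l' — true of each 'Positive' example, false of each 'Negative' one.

Positive, Negative, Negative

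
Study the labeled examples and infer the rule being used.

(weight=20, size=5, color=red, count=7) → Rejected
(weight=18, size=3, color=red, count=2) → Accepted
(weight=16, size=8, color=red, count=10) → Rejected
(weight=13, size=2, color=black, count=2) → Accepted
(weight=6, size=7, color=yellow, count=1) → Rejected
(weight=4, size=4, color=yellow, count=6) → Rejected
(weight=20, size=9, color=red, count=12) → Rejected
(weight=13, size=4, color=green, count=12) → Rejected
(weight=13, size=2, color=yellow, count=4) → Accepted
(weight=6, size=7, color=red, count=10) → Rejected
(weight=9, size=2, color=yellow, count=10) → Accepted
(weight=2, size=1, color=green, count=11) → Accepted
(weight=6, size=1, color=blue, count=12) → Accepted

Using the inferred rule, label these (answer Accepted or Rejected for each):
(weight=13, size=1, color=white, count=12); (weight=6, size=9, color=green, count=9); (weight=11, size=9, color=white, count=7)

Accepted, Rejected, Rejected

The common property of the 'Accepted' items is: size ≤ 3. No 'Rejected' item has it.
(weight=13, size=1, color=white, count=12): size = 1, qualifies → Accepted.
(weight=6, size=9, color=green, count=9): size = 9, lacks this property → Rejected.
(weight=11, size=9, color=white, count=7): size = 9, lacks this property → Rejected.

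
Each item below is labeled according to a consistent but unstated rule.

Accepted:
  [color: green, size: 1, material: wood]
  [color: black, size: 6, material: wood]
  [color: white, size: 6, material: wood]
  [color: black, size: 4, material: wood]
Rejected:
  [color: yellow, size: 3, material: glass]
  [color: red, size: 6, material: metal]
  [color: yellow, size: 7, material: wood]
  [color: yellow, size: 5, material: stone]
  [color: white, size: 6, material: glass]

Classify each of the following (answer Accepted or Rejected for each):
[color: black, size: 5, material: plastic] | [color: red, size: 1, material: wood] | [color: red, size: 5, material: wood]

Rule: material is wood AND size ≤ 6. This holds for each 'Accepted' example and fails for each 'Rejected' one.
Rejected: [color: black, size: 5, material: plastic], since material is plastic, size = 5.
Accepted: [color: red, size: 1, material: wood], since material is wood, size = 1.
Accepted: [color: red, size: 5, material: wood], since material is wood, size = 5.

Rejected, Accepted, Accepted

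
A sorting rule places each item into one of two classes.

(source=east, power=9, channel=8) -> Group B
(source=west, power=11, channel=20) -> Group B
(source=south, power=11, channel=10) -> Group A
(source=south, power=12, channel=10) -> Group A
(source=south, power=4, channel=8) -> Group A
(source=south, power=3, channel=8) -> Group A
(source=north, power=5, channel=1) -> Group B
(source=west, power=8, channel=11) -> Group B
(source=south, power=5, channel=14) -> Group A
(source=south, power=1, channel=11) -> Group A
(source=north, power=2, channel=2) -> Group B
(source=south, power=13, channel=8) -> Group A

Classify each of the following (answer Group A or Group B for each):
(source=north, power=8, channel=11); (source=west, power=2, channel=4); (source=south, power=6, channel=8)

Every 'Group A' example satisfies: source is south. None of the 'Group B' examples do.
(source=north, power=8, channel=11): source is north — does not fit, so Group B.
(source=west, power=2, channel=4): source is west — does not fit, so Group B.
(source=south, power=6, channel=8): source is south — passes, so Group A.

Group B, Group B, Group A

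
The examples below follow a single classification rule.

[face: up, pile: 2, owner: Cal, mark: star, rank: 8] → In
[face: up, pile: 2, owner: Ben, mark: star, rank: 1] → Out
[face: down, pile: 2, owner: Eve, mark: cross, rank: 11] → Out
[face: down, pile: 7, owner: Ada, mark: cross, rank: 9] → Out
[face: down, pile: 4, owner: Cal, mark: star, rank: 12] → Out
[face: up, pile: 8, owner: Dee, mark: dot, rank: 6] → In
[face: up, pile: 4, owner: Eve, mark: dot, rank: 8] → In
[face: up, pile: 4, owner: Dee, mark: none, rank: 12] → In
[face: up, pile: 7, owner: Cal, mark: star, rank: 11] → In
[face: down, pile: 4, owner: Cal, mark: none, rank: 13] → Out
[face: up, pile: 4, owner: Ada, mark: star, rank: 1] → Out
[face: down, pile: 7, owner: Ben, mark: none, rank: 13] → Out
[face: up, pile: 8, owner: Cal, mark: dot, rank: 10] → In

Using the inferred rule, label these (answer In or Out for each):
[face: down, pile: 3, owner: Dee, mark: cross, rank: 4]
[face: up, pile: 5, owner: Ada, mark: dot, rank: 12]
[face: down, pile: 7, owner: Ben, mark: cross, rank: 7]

The distinguishing property — face is up AND rank ≥ 6 — holds for all the 'In' cases and none of the 'Out' cases.

Out, In, Out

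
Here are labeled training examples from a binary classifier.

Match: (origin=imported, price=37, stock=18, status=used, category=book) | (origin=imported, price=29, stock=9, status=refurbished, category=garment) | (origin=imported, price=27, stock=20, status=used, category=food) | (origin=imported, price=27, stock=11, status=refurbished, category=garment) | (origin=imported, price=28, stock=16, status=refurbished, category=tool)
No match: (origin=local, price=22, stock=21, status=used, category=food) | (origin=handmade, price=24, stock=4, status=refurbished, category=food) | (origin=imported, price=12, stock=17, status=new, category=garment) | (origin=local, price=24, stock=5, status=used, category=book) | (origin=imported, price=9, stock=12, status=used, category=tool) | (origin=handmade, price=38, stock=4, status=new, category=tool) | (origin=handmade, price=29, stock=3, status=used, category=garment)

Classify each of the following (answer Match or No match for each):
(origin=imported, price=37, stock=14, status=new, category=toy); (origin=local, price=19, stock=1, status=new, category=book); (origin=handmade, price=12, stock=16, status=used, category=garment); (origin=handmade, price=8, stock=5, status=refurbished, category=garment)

Match, No match, No match, No match

'Match' ⟺ origin is imported AND price ≥ 22.
(origin=imported, price=37, stock=14, status=new, category=toy): origin is imported, price = 37, fits → Match.
(origin=local, price=19, stock=1, status=new, category=book): origin is local, price = 19, does not pass → No match.
(origin=handmade, price=12, stock=16, status=used, category=garment): origin is handmade, price = 12, does not pass → No match.
(origin=handmade, price=8, stock=5, status=refurbished, category=garment): origin is handmade, price = 8, does not pass → No match.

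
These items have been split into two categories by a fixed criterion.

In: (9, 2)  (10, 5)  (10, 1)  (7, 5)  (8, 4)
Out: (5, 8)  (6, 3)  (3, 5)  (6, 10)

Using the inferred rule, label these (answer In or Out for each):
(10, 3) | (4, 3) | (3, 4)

In, Out, Out

Rule: first ≥ 7. This holds for each 'In' example and fails for each 'Out' one.
In: (10, 3), since first 10.
Out: (4, 3), since first 4.
Out: (3, 4), since first 3.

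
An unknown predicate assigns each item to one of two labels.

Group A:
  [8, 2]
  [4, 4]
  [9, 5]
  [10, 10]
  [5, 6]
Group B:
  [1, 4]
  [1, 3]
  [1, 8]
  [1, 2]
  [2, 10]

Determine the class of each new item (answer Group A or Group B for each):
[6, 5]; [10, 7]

A rule that fits every label: first ≥ 3 — true of each 'Group A' example, false of each 'Group B' one.

Group A, Group A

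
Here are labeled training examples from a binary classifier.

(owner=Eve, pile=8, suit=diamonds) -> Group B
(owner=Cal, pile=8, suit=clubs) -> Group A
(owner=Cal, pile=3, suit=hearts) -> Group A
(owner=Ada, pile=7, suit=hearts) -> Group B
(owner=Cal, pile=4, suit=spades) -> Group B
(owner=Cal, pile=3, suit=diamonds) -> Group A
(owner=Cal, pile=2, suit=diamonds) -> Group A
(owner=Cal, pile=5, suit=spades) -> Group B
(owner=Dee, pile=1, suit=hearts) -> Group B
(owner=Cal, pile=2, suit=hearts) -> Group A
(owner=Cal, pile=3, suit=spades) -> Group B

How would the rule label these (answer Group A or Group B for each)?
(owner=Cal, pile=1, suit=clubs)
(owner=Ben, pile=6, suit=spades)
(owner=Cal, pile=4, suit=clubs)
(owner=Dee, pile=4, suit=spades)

Group A, Group B, Group A, Group B

The simplest hypothesis consistent with all the labels is: suit is not spades AND owner is Cal.
(owner=Cal, pile=1, suit=clubs) → suit is clubs, owner is Cal → Group A. (owner=Ben, pile=6, suit=spades) → suit is spades, owner is Ben → Group B. (owner=Cal, pile=4, suit=clubs) → suit is clubs, owner is Cal → Group A. (owner=Dee, pile=4, suit=spades) → suit is spades, owner is Dee → Group B.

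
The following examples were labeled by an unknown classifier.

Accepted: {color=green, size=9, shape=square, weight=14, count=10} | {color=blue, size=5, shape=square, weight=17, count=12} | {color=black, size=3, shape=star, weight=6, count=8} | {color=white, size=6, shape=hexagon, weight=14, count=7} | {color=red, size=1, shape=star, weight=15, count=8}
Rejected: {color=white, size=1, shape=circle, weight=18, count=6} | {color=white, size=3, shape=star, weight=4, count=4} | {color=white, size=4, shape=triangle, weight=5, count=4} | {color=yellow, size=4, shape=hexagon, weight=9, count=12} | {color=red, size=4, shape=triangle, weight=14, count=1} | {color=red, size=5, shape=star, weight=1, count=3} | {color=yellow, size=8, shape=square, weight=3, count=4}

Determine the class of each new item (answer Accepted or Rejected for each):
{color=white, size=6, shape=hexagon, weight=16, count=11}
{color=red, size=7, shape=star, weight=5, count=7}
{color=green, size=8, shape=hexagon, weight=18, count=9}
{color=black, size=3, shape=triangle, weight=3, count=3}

Accepted, Accepted, Accepted, Rejected

All 'Accepted' examples share one property — count ≥ 7 AND size ≠ 4 — and every 'Rejected' example lacks it.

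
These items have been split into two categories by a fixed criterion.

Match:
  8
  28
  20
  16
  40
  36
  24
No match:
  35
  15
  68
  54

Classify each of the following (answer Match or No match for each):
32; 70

Match, No match

The rule appears to be: even AND at most 40.
32 — 32 is even, 32 ≤ 40, hence Match. 70 — 70 is even, 70 > 40, hence No match.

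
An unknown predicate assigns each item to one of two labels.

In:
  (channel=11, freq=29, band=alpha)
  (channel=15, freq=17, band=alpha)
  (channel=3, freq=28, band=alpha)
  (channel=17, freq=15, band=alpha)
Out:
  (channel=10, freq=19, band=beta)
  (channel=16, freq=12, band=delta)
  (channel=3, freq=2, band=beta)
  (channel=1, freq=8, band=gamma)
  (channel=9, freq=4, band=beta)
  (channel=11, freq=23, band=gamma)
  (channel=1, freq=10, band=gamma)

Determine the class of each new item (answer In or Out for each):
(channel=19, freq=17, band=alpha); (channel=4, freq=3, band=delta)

The pattern is that an item is 'In' exactly when: band is alpha.
(channel=19, freq=17, band=alpha): band is alpha, checks out → In.
(channel=4, freq=3, band=delta): band is delta, fails this test → Out.

In, Out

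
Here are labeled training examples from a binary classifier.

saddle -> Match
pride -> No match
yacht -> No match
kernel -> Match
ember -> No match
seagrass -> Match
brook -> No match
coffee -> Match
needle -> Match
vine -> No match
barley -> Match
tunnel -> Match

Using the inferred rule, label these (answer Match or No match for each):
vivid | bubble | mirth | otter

Rule: length ≥ 6. This holds for each 'Match' example and fails for each 'No match' one.
vivid → length 5 → No match.
bubble → length 6 → Match.
mirth → length 5 → No match.
otter → length 5 → No match.

No match, Match, No match, No match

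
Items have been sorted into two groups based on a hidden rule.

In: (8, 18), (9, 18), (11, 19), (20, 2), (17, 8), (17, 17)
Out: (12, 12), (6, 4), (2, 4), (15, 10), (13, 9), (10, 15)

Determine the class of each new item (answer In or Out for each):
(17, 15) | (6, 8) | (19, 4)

The distinguishing property — max ≥ 17 — holds for all the 'In' cases and none of the 'Out' cases.
In: (17, 15), since max 17.
Out: (6, 8), since max 8.
In: (19, 4), since max 19.

In, Out, In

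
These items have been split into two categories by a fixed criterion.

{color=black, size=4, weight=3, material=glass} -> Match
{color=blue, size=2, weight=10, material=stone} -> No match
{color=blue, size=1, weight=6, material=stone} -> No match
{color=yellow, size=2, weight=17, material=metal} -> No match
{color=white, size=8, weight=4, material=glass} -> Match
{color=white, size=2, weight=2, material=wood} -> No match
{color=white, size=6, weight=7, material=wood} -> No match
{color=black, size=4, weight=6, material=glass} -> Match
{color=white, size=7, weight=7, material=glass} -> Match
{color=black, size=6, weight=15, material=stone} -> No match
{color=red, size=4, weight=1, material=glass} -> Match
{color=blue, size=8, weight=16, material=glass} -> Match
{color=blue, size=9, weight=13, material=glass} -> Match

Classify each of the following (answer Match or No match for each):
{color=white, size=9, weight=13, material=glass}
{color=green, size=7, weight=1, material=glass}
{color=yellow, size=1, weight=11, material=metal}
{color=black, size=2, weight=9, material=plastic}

Match, Match, No match, No match

A rule that fits every label: material is glass — true of each 'Match' example, false of each 'No match' one.
{color=white, size=9, weight=13, material=glass}: material is glass — matches, so Match. {color=green, size=7, weight=1, material=glass}: material is glass — matches, so Match. {color=yellow, size=1, weight=11, material=metal}: material is metal — does not pass, so No match. {color=black, size=2, weight=9, material=plastic}: material is plastic — does not pass, so No match.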